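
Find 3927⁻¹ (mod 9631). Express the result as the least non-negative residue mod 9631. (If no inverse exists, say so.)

7333

Apply the Euclidean algorithm to 9631 and 3927:
9631 = 2×3927 + 1777
3927 = 2×1777 + 373
1777 = 4×373 + 285
373 = 1×285 + 88
285 = 3×88 + 21
88 = 4×21 + 4
21 = 5×4 + 1
4 = 4×1 + 0
Since gcd(3927, 9631) = 1, back-substitute to write 1 as a combination:
1 = 21 − 5·4
1 = −5·88 + 21·21
1 = 21·285 − 68·88
1 = −68·373 + 89·285
1 = 89·1777 − 424·373
1 = −424·3927 + 937·1777
1 = 937·9631 − 2298·3927
Thus 3927·(-2298) ≡ 1 (mod 9631); reducing, -2298 mod 9631 = 7333.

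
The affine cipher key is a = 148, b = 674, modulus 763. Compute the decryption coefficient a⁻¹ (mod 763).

gcd(763, 148) by repeated division:
763 = 5×148 + 23
148 = 6×23 + 10
23 = 2×10 + 3
10 = 3×3 + 1
3 = 3×1 + 0
Since gcd(148, 763) = 1, back-substitute to write 1 as a combination:
1 = 10 − 3·3
1 = −3·23 + 7·10
1 = 7·148 − 45·23
1 = −45·763 + 232·148
So 148·232 ≡ 1 (mod 763).

232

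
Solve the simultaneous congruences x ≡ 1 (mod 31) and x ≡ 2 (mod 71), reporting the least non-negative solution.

Write x = 1 + 31·k. Then 31·k ≡ 2 − 1 ≡ 1 (mod 71).
Need 31⁻¹ mod 71. Extended Euclid on (71, 31):
71 = 2×31 + 9
31 = 3×9 + 4
9 = 2×4 + 1
4 = 4×1 + 0
Back-substitute:
1 = 9 − 2·4
1 = −2·31 + 7·9
1 = 7·71 − 16·31
31⁻¹ ≡ 55 (mod 71), so k ≡ 55·1 ≡ 55 (mod 71).
x = 1 + 31·55 = 1706.

1706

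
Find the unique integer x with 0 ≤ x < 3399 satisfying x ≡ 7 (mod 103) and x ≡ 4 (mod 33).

Write x = 7 + 103·k. Then 103·k ≡ 4 − 7 ≡ 30 (mod 33).
Need 103⁻¹ mod 33. Extended Euclid on (33, 4):
33 = 8×4 + 1
4 = 4×1 + 0
Back-substitute:
1 = 33 − 8·4
103⁻¹ ≡ 25 (mod 33), so k ≡ 25·30 ≡ 24 (mod 33).
x = 7 + 103·24 = 2479.

2479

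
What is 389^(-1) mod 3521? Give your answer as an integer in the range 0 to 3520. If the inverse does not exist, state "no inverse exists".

1584

gcd(3521, 389) by repeated division:
3521 = 9·389 + 20
389 = 19·20 + 9
20 = 2·9 + 2
9 = 4·2 + 1
2 = 2·1 + 0
gcd = 1, so the inverse exists. Back-substitute:
1 = 9 − 4·2
1 = −4·20 + 9·9
1 = 9·389 − 175·20
1 = −175·3521 + 1584·389
So 389·1584 ≡ 1 (mod 3521).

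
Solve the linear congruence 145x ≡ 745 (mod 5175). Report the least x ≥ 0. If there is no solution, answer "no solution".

826

First find gcd(145, 5175):
5175 = 35*145 + 100
145 = 1*100 + 45
100 = 2*45 + 10
45 = 4*10 + 5
10 = 2*5 + 0
gcd = 5 and 5 | 745, so solutions exist. Divide through by 5: 29x ≡ 149 (mod 1035).
Now find 29⁻¹ mod 1035:
1035 = 35*29 + 20
29 = 1*20 + 9
20 = 2*9 + 2
9 = 4*2 + 1
2 = 2*1 + 0
Back-substitute:
1 = 9 − 4·2
1 = −4·20 + 9·9
1 = 9·29 − 13·20
1 = −13·1035 + 464·29
So 29⁻¹ ≡ 464 (mod 1035).
Then x ≡ 464·149 ≡ 826 (mod 1035); the smallest non-negative solution is x = 826.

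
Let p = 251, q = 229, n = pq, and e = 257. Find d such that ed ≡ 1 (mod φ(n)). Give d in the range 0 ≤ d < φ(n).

26393

φ(n) = (p−1)(q−1) = 250·228 = 57000.
Need d with 257·d ≡ 1 (mod 57000). Apply the extended Euclidean algorithm:
57000 = 221*257 + 203
257 = 1*203 + 54
203 = 3*54 + 41
54 = 1*41 + 13
41 = 3*13 + 2
13 = 6*2 + 1
2 = 2*1 + 0
Back-substitute:
1 = 13 − 6·2
1 = −6·41 + 19·13
1 = 19·54 − 25·41
1 = −25·203 + 94·54
1 = 94·257 − 119·203
1 = −119·57000 + 26393·257
So 257·26393 ≡ 1 (mod 57000), hence d = 26393.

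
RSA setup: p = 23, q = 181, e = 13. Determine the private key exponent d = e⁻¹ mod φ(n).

2437

φ(n) = (p−1)(q−1) = 22·180 = 3960.
Need d with 13·d ≡ 1 (mod 3960). Apply the extended Euclidean algorithm:
3960 = 304×13 + 8
13 = 1×8 + 5
8 = 1×5 + 3
5 = 1×3 + 2
3 = 1×2 + 1
2 = 2×1 + 0
Back-substitute:
1 = 3 − 2
1 = −5 + 2·3
1 = 2·8 − 3·5
1 = −3·13 + 5·8
1 = 5·3960 − 1523·13
So 13·(-1523) ≡ 1 (mod 3960), hence d ≡ -1523 ≡ 2437 (mod 3960).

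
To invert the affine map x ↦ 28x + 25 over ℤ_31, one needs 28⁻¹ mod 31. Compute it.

10

Extended Euclidean algorithm:
31 = 1*28 + 3
28 = 9*3 + 1
3 = 3*1 + 0
The gcd is 1. Working backward:
1 = 28 − 9·3
1 = −9·31 + 10·28
So 28·10 ≡ 1 (mod 31).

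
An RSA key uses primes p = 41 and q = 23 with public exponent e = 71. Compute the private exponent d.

φ(n) = (p−1)(q−1) = 40·22 = 880.
Need d with 71·d ≡ 1 (mod 880). Apply the extended Euclidean algorithm:
880 = 12×71 + 28
71 = 2×28 + 15
28 = 1×15 + 13
15 = 1×13 + 2
13 = 6×2 + 1
2 = 2×1 + 0
Back-substitute:
1 = 13 − 6·2
1 = −6·15 + 7·13
1 = 7·28 − 13·15
1 = −13·71 + 33·28
1 = 33·880 − 409·71
So 71·(-409) ≡ 1 (mod 880), hence d ≡ -409 ≡ 471 (mod 880).

471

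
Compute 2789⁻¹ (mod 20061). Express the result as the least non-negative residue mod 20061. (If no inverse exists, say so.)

Extended Euclidean algorithm:
20061 = 7×2789 + 538
2789 = 5×538 + 99
538 = 5×99 + 43
99 = 2×43 + 13
43 = 3×13 + 4
13 = 3×4 + 1
4 = 4×1 + 0
Since gcd(2789, 20061) = 1, back-substitute to write 1 as a combination:
1 = 13 − 3·4
1 = −3·43 + 10·13
1 = 10·99 − 23·43
1 = −23·538 + 125·99
1 = 125·2789 − 648·538
1 = −648·20061 + 4661·2789
So 2789·4661 ≡ 1 (mod 20061).

4661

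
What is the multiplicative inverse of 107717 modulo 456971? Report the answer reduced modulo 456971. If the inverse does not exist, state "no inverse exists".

gcd(456971, 107717) by repeated division:
456971 = 4×107717 + 26103
107717 = 4×26103 + 3305
26103 = 7×3305 + 2968
3305 = 1×2968 + 337
2968 = 8×337 + 272
337 = 1×272 + 65
272 = 4×65 + 12
65 = 5×12 + 5
12 = 2×5 + 2
5 = 2×2 + 1
2 = 2×1 + 0
Since gcd(107717, 456971) = 1, back-substitute to write 1 as a combination:
1 = 5 − 2·2
1 = −2·12 + 5·5
1 = 5·65 − 27·12
1 = −27·272 + 113·65
1 = 113·337 − 140·272
1 = −140·2968 + 1233·337
1 = 1233·3305 − 1373·2968
1 = −1373·26103 + 10844·3305
1 = 10844·107717 − 44749·26103
1 = −44749·456971 + 189840·107717
So 107717·189840 ≡ 1 (mod 456971).

189840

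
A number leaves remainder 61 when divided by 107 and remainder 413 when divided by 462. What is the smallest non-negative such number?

Write x = 61 + 107·k. Then 107·k ≡ 413 − 61 ≡ 352 (mod 462).
Need 107⁻¹ mod 462. Extended Euclid on (462, 107):
462 = 4·107 + 34
107 = 3·34 + 5
34 = 6·5 + 4
5 = 1·4 + 1
4 = 4·1 + 0
Back-substitute:
1 = 5 − 4
1 = −34 + 7·5
1 = 7·107 − 22·34
1 = −22·462 + 95·107
107⁻¹ ≡ 95 (mod 462), so k ≡ 95·352 ≡ 176 (mod 462).
x = 61 + 107·176 = 18893.

18893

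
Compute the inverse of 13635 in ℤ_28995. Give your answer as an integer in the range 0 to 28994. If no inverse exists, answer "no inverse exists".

no inverse exists

Euclidean algorithm on 28995, 13635:
28995 = 2*13635 + 1725
13635 = 7*1725 + 1560
1725 = 1*1560 + 165
1560 = 9*165 + 75
165 = 2*75 + 15
75 = 5*15 + 0
gcd(13635, 28995) = 15 ≠ 1, so 13635 has no multiplicative inverse modulo 28995.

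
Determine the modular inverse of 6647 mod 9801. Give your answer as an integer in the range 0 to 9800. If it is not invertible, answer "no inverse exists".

7517

Run Euclid on (9801, 6647):
9801 = 1*6647 + 3154
6647 = 2*3154 + 339
3154 = 9*339 + 103
339 = 3*103 + 30
103 = 3*30 + 13
30 = 2*13 + 4
13 = 3*4 + 1
4 = 4*1 + 0
gcd = 1, so the inverse exists. Back-substitute:
1 = 13 − 3·4
1 = −3·30 + 7·13
1 = 7·103 − 24·30
1 = −24·339 + 79·103
1 = 79·3154 − 735·339
1 = −735·6647 + 1549·3154
1 = 1549·9801 − 2284·6647
Hence 6647⁻¹ ≡ -2284 ≡ 7517 (mod 9801).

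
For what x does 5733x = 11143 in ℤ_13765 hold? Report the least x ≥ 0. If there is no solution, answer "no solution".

First find gcd(5733, 13765):
13765 = 2·5733 + 2299
5733 = 2·2299 + 1135
2299 = 2·1135 + 29
1135 = 39·29 + 4
29 = 7·4 + 1
4 = 4·1 + 0
gcd = 1, so a unique solution mod 13765 exists.
Back-substitute for the Bézout coefficients:
1 = 29 − 7·4
1 = −7·1135 + 274·29
1 = 274·2299 − 555·1135
1 = −555·5733 + 1384·2299
1 = 1384·13765 − 3323·5733
So 5733·(-3323) ≡ 1 (mod 13765), giving 5733⁻¹ ≡ 10442.
x ≡ 5733⁻¹·11143 ≡ 10442·11143 ≡ 13426 (mod 13765).

13426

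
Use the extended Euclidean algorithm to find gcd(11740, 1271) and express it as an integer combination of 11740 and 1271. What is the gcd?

Repeated division:
11740 = 9×1271 + 301
1271 = 4×301 + 67
301 = 4×67 + 33
67 = 2×33 + 1
33 = 33×1 + 0
gcd(11740, 1271) = 1.
Working backward:
1 = 67 − 2·33
1 = −2·301 + 9·67
1 = 9·1271 − 38·301
1 = −38·11740 + 351·1271
So 1 = (-38)·11740 + (351)·1271.

1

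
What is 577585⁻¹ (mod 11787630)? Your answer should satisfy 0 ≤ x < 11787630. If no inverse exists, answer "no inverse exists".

no inverse exists

Euclidean algorithm on 11787630, 577585:
11787630 = 20*577585 + 235930
577585 = 2*235930 + 105725
235930 = 2*105725 + 24480
105725 = 4*24480 + 7805
24480 = 3*7805 + 1065
7805 = 7*1065 + 350
1065 = 3*350 + 15
350 = 23*15 + 5
15 = 3*5 + 0
Since gcd = 5 > 1, 577585 is not a unit mod 11787630.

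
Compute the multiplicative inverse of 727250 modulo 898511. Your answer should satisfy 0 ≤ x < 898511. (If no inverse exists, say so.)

873071

Run Euclid on (898511, 727250):
898511 = 1·727250 + 171261
727250 = 4·171261 + 42206
171261 = 4·42206 + 2437
42206 = 17·2437 + 777
2437 = 3·777 + 106
777 = 7·106 + 35
106 = 3·35 + 1
35 = 35·1 + 0
The gcd is 1. Working backward:
1 = 106 − 3·35
1 = −3·777 + 22·106
1 = 22·2437 − 69·777
1 = −69·42206 + 1195·2437
1 = 1195·171261 − 4849·42206
1 = −4849·727250 + 20591·171261
1 = 20591·898511 − 25440·727250
Hence 727250⁻¹ ≡ -25440 ≡ 873071 (mod 898511).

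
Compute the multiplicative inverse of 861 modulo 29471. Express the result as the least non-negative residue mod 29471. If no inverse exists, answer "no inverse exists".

4039

Run Euclid on (29471, 861):
29471 = 34*861 + 197
861 = 4*197 + 73
197 = 2*73 + 51
73 = 1*51 + 22
51 = 2*22 + 7
22 = 3*7 + 1
7 = 7*1 + 0
The gcd is 1. Working backward:
1 = 22 − 3·7
1 = −3·51 + 7·22
1 = 7·73 − 10·51
1 = −10·197 + 27·73
1 = 27·861 − 118·197
1 = −118·29471 + 4039·861
So 861·4039 ≡ 1 (mod 29471).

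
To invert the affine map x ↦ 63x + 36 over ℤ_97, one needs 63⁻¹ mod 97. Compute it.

77

Extended Euclidean algorithm:
97 = 1*63 + 34
63 = 1*34 + 29
34 = 1*29 + 5
29 = 5*5 + 4
5 = 1*4 + 1
4 = 4*1 + 0
gcd = 1, so the inverse exists. Back-substitute:
1 = 5 − 4
1 = −29 + 6·5
1 = 6·34 − 7·29
1 = −7·63 + 13·34
1 = 13·97 − 20·63
So 63·(-20) ≡ 1 (mod 97), and -20 ≡ 77 (mod 97).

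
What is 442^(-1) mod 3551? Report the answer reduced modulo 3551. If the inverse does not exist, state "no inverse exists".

Apply the Euclidean algorithm to 3551 and 442:
3551 = 8×442 + 15
442 = 29×15 + 7
15 = 2×7 + 1
7 = 7×1 + 0
The gcd is 1. Working backward:
1 = 15 − 2·7
1 = −2·442 + 59·15
1 = 59·3551 − 474·442
Hence 442⁻¹ ≡ -474 ≡ 3077 (mod 3551).

3077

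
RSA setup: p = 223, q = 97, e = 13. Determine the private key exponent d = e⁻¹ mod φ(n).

8197

φ(n) = (p−1)(q−1) = 222·96 = 21312.
Need d with 13·d ≡ 1 (mod 21312). Apply the extended Euclidean algorithm:
21312 = 1639·13 + 5
13 = 2·5 + 3
5 = 1·3 + 2
3 = 1·2 + 1
2 = 2·1 + 0
Back-substitute:
1 = 3 − 2
1 = −5 + 2·3
1 = 2·13 − 5·5
1 = −5·21312 + 8197·13
So 13·8197 ≡ 1 (mod 21312), hence d = 8197.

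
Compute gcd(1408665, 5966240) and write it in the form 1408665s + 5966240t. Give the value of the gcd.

5

Repeated division:
5966240 = 4×1408665 + 331580
1408665 = 4×331580 + 82345
331580 = 4×82345 + 2200
82345 = 37×2200 + 945
2200 = 2×945 + 310
945 = 3×310 + 15
310 = 20×15 + 10
15 = 1×10 + 5
10 = 2×5 + 0
gcd(1408665, 5966240) = 5.
Back-substituting:
5 = 15 − 10
5 = −310 + 21·15
5 = 21·945 − 64·310
5 = −64·2200 + 149·945
5 = 149·82345 − 5577·2200
5 = −5577·331580 + 22457·82345
5 = 22457·1408665 − 95405·331580
5 = −95405·5966240 + 404077·1408665
So 5 = (-95405)·5966240 + (404077)·1408665.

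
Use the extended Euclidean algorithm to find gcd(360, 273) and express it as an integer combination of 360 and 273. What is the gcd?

Apply Euclid's algorithm to 360 and 273:
360 = 1·273 + 87
273 = 3·87 + 12
87 = 7·12 + 3
12 = 4·3 + 0
gcd(360, 273) = 3.
Express as a combination:
3 = 87 − 7·12
3 = −7·273 + 22·87
3 = 22·360 − 29·273
So 3 = (22)·360 + (-29)·273.

3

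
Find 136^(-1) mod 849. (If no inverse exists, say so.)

Apply the Euclidean algorithm to 849 and 136:
849 = 6×136 + 33
136 = 4×33 + 4
33 = 8×4 + 1
4 = 4×1 + 0
The gcd is 1. Working backward:
1 = 33 − 8·4
1 = −8·136 + 33·33
1 = 33·849 − 206·136
So 136·(-206) ≡ 1 (mod 849), and -206 ≡ 643 (mod 849).

643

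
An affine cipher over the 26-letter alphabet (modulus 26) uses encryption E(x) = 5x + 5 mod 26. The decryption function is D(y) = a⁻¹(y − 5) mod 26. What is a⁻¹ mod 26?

Extended Euclidean algorithm:
26 = 5*5 + 1
5 = 5*1 + 0
The gcd is 1. Working backward:
1 = 26 − 5·5
Thus 5·(-5) ≡ 1 (mod 26); reducing, -5 mod 26 = 21.

21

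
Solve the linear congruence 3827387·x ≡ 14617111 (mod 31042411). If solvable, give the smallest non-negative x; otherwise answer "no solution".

First find gcd(3827387, 31042411):
31042411 = 8·3827387 + 423315
3827387 = 9·423315 + 17552
423315 = 24·17552 + 2067
17552 = 8·2067 + 1016
2067 = 2·1016 + 35
1016 = 29·35 + 1
35 = 35·1 + 0
gcd = 1, so a unique solution mod 31042411 exists.
Back-substitute for the Bézout coefficients:
1 = 1016 − 29·35
1 = −29·2067 + 59·1016
1 = 59·17552 − 501·2067
1 = −501·423315 + 12083·17552
1 = 12083·3827387 − 109248·423315
1 = −109248·31042411 + 886067·3827387
So 3827387·(886067) ≡ 1 (mod 31042411), giving 3827387⁻¹ ≡ 886067.
x ≡ 3827387⁻¹·14617111 ≡ 886067·14617111 ≡ 7678140 (mod 31042411).

7678140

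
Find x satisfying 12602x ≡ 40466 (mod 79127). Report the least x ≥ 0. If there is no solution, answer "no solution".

First find gcd(12602, 79127):
79127 = 6*12602 + 3515
12602 = 3*3515 + 2057
3515 = 1*2057 + 1458
2057 = 1*1458 + 599
1458 = 2*599 + 260
599 = 2*260 + 79
260 = 3*79 + 23
79 = 3*23 + 10
23 = 2*10 + 3
10 = 3*3 + 1
3 = 3*1 + 0
gcd = 1, so a unique solution mod 79127 exists.
Back-substitute for the Bézout coefficients:
1 = 10 − 3·3
1 = −3·23 + 7·10
1 = 7·79 − 24·23
1 = −24·260 + 79·79
1 = 79·599 − 182·260
1 = −182·1458 + 443·599
1 = 443·2057 − 625·1458
1 = −625·3515 + 1068·2057
1 = 1068·12602 − 3829·3515
1 = −3829·79127 + 24042·12602
So 12602·(24042) ≡ 1 (mod 79127), giving 12602⁻¹ ≡ 24042.
x ≡ 12602⁻¹·40466 ≡ 24042·40466 ≡ 17107 (mod 79127).

17107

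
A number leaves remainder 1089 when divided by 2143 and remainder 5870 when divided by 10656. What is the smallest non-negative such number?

2030510

Write x = 1089 + 2143·k. Then 2143·k ≡ 5870 − 1089 ≡ 4781 (mod 10656).
Need 2143⁻¹ mod 10656. Extended Euclid on (10656, 2143):
10656 = 4·2143 + 2084
2143 = 1·2084 + 59
2084 = 35·59 + 19
59 = 3·19 + 2
19 = 9·2 + 1
2 = 2·1 + 0
Back-substitute:
1 = 19 − 9·2
1 = −9·59 + 28·19
1 = 28·2084 − 989·59
1 = −989·2143 + 1017·2084
1 = 1017·10656 − 5057·2143
2143⁻¹ ≡ 5599 (mod 10656), so k ≡ 5599·4781 ≡ 947 (mod 10656).
x = 1089 + 2143·947 = 2030510.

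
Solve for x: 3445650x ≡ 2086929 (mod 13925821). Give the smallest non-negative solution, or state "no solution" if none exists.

439727

First find gcd(3445650, 13925821):
13925821 = 4·3445650 + 143221
3445650 = 24·143221 + 8346
143221 = 17·8346 + 1339
8346 = 6·1339 + 312
1339 = 4·312 + 91
312 = 3·91 + 39
91 = 2·39 + 13
39 = 3·13 + 0
gcd = 13 and 13 | 2086929, so solutions exist. Divide through by 13: 265050x ≡ 160533 (mod 1071217).
Now find 265050⁻¹ mod 1071217:
1071217 = 4×265050 + 11017
265050 = 24×11017 + 642
11017 = 17×642 + 103
642 = 6×103 + 24
103 = 4×24 + 7
24 = 3×7 + 3
7 = 2×3 + 1
3 = 3×1 + 0
Back-substitute:
1 = 7 − 2·3
1 = −2·24 + 7·7
1 = 7·103 − 30·24
1 = −30·642 + 187·103
1 = 187·11017 − 3209·642
1 = −3209·265050 + 77203·11017
1 = 77203·1071217 − 312021·265050
So 265050·(-312021) ≡ 1 (mod 1071217), i.e. 265050⁻¹ ≡ 759196.
Then x ≡ 759196·160533 ≡ 439727 (mod 1071217); the smallest non-negative solution is x = 439727.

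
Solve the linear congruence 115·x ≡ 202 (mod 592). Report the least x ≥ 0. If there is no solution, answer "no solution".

254

First find gcd(115, 592):
592 = 5·115 + 17
115 = 6·17 + 13
17 = 1·13 + 4
13 = 3·4 + 1
4 = 4·1 + 0
gcd = 1, so a unique solution mod 592 exists.
Back-substitute for the Bézout coefficients:
1 = 13 − 3·4
1 = −3·17 + 4·13
1 = 4·115 − 27·17
1 = −27·592 + 139·115
So 115·(139) ≡ 1 (mod 592), giving 115⁻¹ ≡ 139.
x ≡ 115⁻¹·202 ≡ 139·202 ≡ 254 (mod 592).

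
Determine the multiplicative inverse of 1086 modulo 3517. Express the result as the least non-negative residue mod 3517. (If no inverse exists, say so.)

774

Apply the Euclidean algorithm to 3517 and 1086:
3517 = 3*1086 + 259
1086 = 4*259 + 50
259 = 5*50 + 9
50 = 5*9 + 5
9 = 1*5 + 4
5 = 1*4 + 1
4 = 4*1 + 0
gcd = 1, so the inverse exists. Back-substitute:
1 = 5 − 4
1 = −9 + 2·5
1 = 2·50 − 11·9
1 = −11·259 + 57·50
1 = 57·1086 − 239·259
1 = −239·3517 + 774·1086
So 1086·774 ≡ 1 (mod 3517).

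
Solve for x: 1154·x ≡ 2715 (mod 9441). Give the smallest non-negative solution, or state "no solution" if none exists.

First find gcd(1154, 9441):
9441 = 8×1154 + 209
1154 = 5×209 + 109
209 = 1×109 + 100
109 = 1×100 + 9
100 = 11×9 + 1
9 = 9×1 + 0
gcd = 1, so a unique solution mod 9441 exists.
Back-substitute for the Bézout coefficients:
1 = 100 − 11·9
1 = −11·109 + 12·100
1 = 12·209 − 23·109
1 = −23·1154 + 127·209
1 = 127·9441 − 1039·1154
So 1154·(-1039) ≡ 1 (mod 9441), giving 1154⁻¹ ≡ 8402.
x ≡ 1154⁻¹·2715 ≡ 8402·2715 ≡ 1974 (mod 9441).

1974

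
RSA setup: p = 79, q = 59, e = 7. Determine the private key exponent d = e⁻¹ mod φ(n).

1939

φ(n) = (p−1)(q−1) = 78·58 = 4524.
Need d with 7·d ≡ 1 (mod 4524). Apply the extended Euclidean algorithm:
4524 = 646×7 + 2
7 = 3×2 + 1
2 = 2×1 + 0
Back-substitute:
1 = 7 − 3·2
1 = −3·4524 + 1939·7
So 7·1939 ≡ 1 (mod 4524), hence d = 1939.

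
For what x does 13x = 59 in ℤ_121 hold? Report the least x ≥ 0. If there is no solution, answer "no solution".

First find gcd(13, 121):
121 = 9*13 + 4
13 = 3*4 + 1
4 = 4*1 + 0
gcd = 1, so a unique solution mod 121 exists.
Back-substitute for the Bézout coefficients:
1 = 13 − 3·4
1 = −3·121 + 28·13
So 13·(28) ≡ 1 (mod 121), giving 13⁻¹ ≡ 28.
x ≡ 13⁻¹·59 ≡ 28·59 ≡ 79 (mod 121).

79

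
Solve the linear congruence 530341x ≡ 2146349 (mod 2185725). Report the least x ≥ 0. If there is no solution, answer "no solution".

First find gcd(530341, 2185725):
2185725 = 4·530341 + 64361
530341 = 8·64361 + 15453
64361 = 4·15453 + 2549
15453 = 6·2549 + 159
2549 = 16·159 + 5
159 = 31·5 + 4
5 = 1·4 + 1
4 = 4·1 + 0
gcd = 1, so a unique solution mod 2185725 exists.
Back-substitute for the Bézout coefficients:
1 = 5 − 4
1 = −159 + 32·5
1 = 32·2549 − 513·159
1 = −513·15453 + 3110·2549
1 = 3110·64361 − 12953·15453
1 = −12953·530341 + 106734·64361
1 = 106734·2185725 − 439889·530341
So 530341·(-439889) ≡ 1 (mod 2185725), giving 530341⁻¹ ≡ 1745836.
x ≡ 530341⁻¹·2146349 ≡ 1745836·2146349 ≡ 1384364 (mod 2185725).

1384364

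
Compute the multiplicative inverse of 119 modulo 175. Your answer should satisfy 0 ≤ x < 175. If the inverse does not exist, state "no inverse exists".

no inverse exists

Euclidean algorithm on 175, 119:
175 = 1*119 + 56
119 = 2*56 + 7
56 = 8*7 + 0
The gcd is 7, not 1, hence no inverse exists.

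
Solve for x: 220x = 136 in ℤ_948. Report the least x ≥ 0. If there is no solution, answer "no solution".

229

First find gcd(220, 948):
948 = 4×220 + 68
220 = 3×68 + 16
68 = 4×16 + 4
16 = 4×4 + 0
gcd = 4 and 4 | 136, so solutions exist. Divide through by 4: 55x ≡ 34 (mod 237).
Now find 55⁻¹ mod 237:
237 = 4·55 + 17
55 = 3·17 + 4
17 = 4·4 + 1
4 = 4·1 + 0
Back-substitute:
1 = 17 − 4·4
1 = −4·55 + 13·17
1 = 13·237 − 56·55
So 55·(-56) ≡ 1 (mod 237), i.e. 55⁻¹ ≡ 181.
Then x ≡ 181·34 ≡ 229 (mod 237); the smallest non-negative solution is x = 229.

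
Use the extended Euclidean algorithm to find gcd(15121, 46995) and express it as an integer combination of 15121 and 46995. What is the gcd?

Euclidean algorithm:
46995 = 3×15121 + 1632
15121 = 9×1632 + 433
1632 = 3×433 + 333
433 = 1×333 + 100
333 = 3×100 + 33
100 = 3×33 + 1
33 = 33×1 + 0
gcd(15121, 46995) = 1.
Working backward:
1 = 100 − 3·33
1 = −3·333 + 10·100
1 = 10·433 − 13·333
1 = −13·1632 + 49·433
1 = 49·15121 − 454·1632
1 = −454·46995 + 1411·15121
So 1 = (-454)·46995 + (1411)·15121.

1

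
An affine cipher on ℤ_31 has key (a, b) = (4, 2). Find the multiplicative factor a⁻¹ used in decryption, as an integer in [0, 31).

Apply the Euclidean algorithm to 31 and 4:
31 = 7·4 + 3
4 = 1·3 + 1
3 = 3·1 + 0
The gcd is 1. Working backward:
1 = 4 − 3
1 = −31 + 8·4
So 4·8 ≡ 1 (mod 31).

8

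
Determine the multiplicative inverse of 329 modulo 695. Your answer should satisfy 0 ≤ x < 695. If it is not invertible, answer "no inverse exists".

Extended Euclidean algorithm:
695 = 2·329 + 37
329 = 8·37 + 33
37 = 1·33 + 4
33 = 8·4 + 1
4 = 4·1 + 0
Since gcd(329, 695) = 1, back-substitute to write 1 as a combination:
1 = 33 − 8·4
1 = −8·37 + 9·33
1 = 9·329 − 80·37
1 = −80·695 + 169·329
So 329·169 ≡ 1 (mod 695).

169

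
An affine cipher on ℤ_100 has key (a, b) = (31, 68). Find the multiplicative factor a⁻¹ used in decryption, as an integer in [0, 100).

Apply the Euclidean algorithm to 100 and 31:
100 = 3·31 + 7
31 = 4·7 + 3
7 = 2·3 + 1
3 = 3·1 + 0
gcd = 1, so the inverse exists. Back-substitute:
1 = 7 − 2·3
1 = −2·31 + 9·7
1 = 9·100 − 29·31
Hence 31⁻¹ ≡ -29 ≡ 71 (mod 100).

71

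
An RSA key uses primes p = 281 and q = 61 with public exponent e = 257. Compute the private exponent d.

φ(n) = (p−1)(q−1) = 280·60 = 16800.
Need d with 257·d ≡ 1 (mod 16800). Apply the extended Euclidean algorithm:
16800 = 65*257 + 95
257 = 2*95 + 67
95 = 1*67 + 28
67 = 2*28 + 11
28 = 2*11 + 6
11 = 1*6 + 5
6 = 1*5 + 1
5 = 5*1 + 0
Back-substitute:
1 = 6 − 5
1 = −11 + 2·6
1 = 2·28 − 5·11
1 = −5·67 + 12·28
1 = 12·95 − 17·67
1 = −17·257 + 46·95
1 = 46·16800 − 3007·257
So 257·(-3007) ≡ 1 (mod 16800), hence d ≡ -3007 ≡ 13793 (mod 16800).

13793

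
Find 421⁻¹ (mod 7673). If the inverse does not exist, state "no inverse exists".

Apply the Euclidean algorithm to 7673 and 421:
7673 = 18·421 + 95
421 = 4·95 + 41
95 = 2·41 + 13
41 = 3·13 + 2
13 = 6·2 + 1
2 = 2·1 + 0
The gcd is 1. Working backward:
1 = 13 − 6·2
1 = −6·41 + 19·13
1 = 19·95 − 44·41
1 = −44·421 + 195·95
1 = 195·7673 − 3554·421
Hence 421⁻¹ ≡ -3554 ≡ 4119 (mod 7673).

4119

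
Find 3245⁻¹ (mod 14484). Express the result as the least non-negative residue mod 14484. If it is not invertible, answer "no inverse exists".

1589

Apply the Euclidean algorithm to 14484 and 3245:
14484 = 4·3245 + 1504
3245 = 2·1504 + 237
1504 = 6·237 + 82
237 = 2·82 + 73
82 = 1·73 + 9
73 = 8·9 + 1
9 = 9·1 + 0
Since gcd(3245, 14484) = 1, back-substitute to write 1 as a combination:
1 = 73 − 8·9
1 = −8·82 + 9·73
1 = 9·237 − 26·82
1 = −26·1504 + 165·237
1 = 165·3245 − 356·1504
1 = −356·14484 + 1589·3245
So 3245·1589 ≡ 1 (mod 14484).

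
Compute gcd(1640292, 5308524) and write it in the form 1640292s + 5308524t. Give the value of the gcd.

Repeated division:
5308524 = 3×1640292 + 387648
1640292 = 4×387648 + 89700
387648 = 4×89700 + 28848
89700 = 3×28848 + 3156
28848 = 9×3156 + 444
3156 = 7×444 + 48
444 = 9×48 + 12
48 = 4×12 + 0
gcd(1640292, 5308524) = 12.
Express as a combination:
12 = 444 − 9·48
12 = −9·3156 + 64·444
12 = 64·28848 − 585·3156
12 = −585·89700 + 1819·28848
12 = 1819·387648 − 7861·89700
12 = −7861·1640292 + 33263·387648
12 = 33263·5308524 − 107650·1640292
So 12 = (33263)·5308524 + (-107650)·1640292.

12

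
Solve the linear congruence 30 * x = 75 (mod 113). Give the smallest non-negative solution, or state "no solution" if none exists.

First find gcd(30, 113):
113 = 3×30 + 23
30 = 1×23 + 7
23 = 3×7 + 2
7 = 3×2 + 1
2 = 2×1 + 0
gcd = 1, so a unique solution mod 113 exists.
Back-substitute for the Bézout coefficients:
1 = 7 − 3·2
1 = −3·23 + 10·7
1 = 10·30 − 13·23
1 = −13·113 + 49·30
So 30·(49) ≡ 1 (mod 113), giving 30⁻¹ ≡ 49.
x ≡ 30⁻¹·75 ≡ 49·75 ≡ 59 (mod 113).

59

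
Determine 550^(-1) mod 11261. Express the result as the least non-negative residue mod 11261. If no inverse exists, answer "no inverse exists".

1208

Run Euclid on (11261, 550):
11261 = 20*550 + 261
550 = 2*261 + 28
261 = 9*28 + 9
28 = 3*9 + 1
9 = 9*1 + 0
gcd = 1, so the inverse exists. Back-substitute:
1 = 28 − 3·9
1 = −3·261 + 28·28
1 = 28·550 − 59·261
1 = −59·11261 + 1208·550
So 550·1208 ≡ 1 (mod 11261).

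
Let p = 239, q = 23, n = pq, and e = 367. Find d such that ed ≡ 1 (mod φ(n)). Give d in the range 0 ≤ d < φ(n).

2511

φ(n) = (p−1)(q−1) = 238·22 = 5236.
Need d with 367·d ≡ 1 (mod 5236). Apply the extended Euclidean algorithm:
5236 = 14*367 + 98
367 = 3*98 + 73
98 = 1*73 + 25
73 = 2*25 + 23
25 = 1*23 + 2
23 = 11*2 + 1
2 = 2*1 + 0
Back-substitute:
1 = 23 − 11·2
1 = −11·25 + 12·23
1 = 12·73 − 35·25
1 = −35·98 + 47·73
1 = 47·367 − 176·98
1 = −176·5236 + 2511·367
So 367·2511 ≡ 1 (mod 5236), hence d = 2511.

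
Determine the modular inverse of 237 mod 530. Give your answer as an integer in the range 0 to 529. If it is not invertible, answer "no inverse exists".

Apply the Euclidean algorithm to 530 and 237:
530 = 2×237 + 56
237 = 4×56 + 13
56 = 4×13 + 4
13 = 3×4 + 1
4 = 4×1 + 0
Since gcd(237, 530) = 1, back-substitute to write 1 as a combination:
1 = 13 − 3·4
1 = −3·56 + 13·13
1 = 13·237 − 55·56
1 = −55·530 + 123·237
So 237·123 ≡ 1 (mod 530).

123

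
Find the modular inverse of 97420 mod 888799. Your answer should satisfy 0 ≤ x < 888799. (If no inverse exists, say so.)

Extended Euclidean algorithm:
888799 = 9·97420 + 12019
97420 = 8·12019 + 1268
12019 = 9·1268 + 607
1268 = 2·607 + 54
607 = 11·54 + 13
54 = 4·13 + 2
13 = 6·2 + 1
2 = 2·1 + 0
Since gcd(97420, 888799) = 1, back-substitute to write 1 as a combination:
1 = 13 − 6·2
1 = −6·54 + 25·13
1 = 25·607 − 281·54
1 = −281·1268 + 587·607
1 = 587·12019 − 5564·1268
1 = −5564·97420 + 45099·12019
1 = 45099·888799 − 411455·97420
So 97420·(-411455) ≡ 1 (mod 888799), and -411455 ≡ 477344 (mod 888799).

477344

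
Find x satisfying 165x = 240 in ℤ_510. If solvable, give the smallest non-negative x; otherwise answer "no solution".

First find gcd(165, 510):
510 = 3*165 + 15
165 = 11*15 + 0
gcd = 15 and 15 | 240, so solutions exist. Divide through by 15: 11x ≡ 16 (mod 34).
Now find 11⁻¹ mod 34:
34 = 3*11 + 1
11 = 11*1 + 0
Back-substitute:
1 = 34 − 3·11
So 11·(-3) ≡ 1 (mod 34), i.e. 11⁻¹ ≡ 31.
Then x ≡ 31·16 ≡ 20 (mod 34); the smallest non-negative solution is x = 20.

20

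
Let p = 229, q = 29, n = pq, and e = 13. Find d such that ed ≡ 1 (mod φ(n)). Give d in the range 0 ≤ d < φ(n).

φ(n) = (p−1)(q−1) = 228·28 = 6384.
Need d with 13·d ≡ 1 (mod 6384). Apply the extended Euclidean algorithm:
6384 = 491*13 + 1
13 = 13*1 + 0
Back-substitute:
1 = 6384 − 491·13
So 13·(-491) ≡ 1 (mod 6384), hence d ≡ -491 ≡ 5893 (mod 6384).

5893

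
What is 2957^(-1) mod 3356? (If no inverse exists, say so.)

1985

Extended Euclidean algorithm:
3356 = 1*2957 + 399
2957 = 7*399 + 164
399 = 2*164 + 71
164 = 2*71 + 22
71 = 3*22 + 5
22 = 4*5 + 2
5 = 2*2 + 1
2 = 2*1 + 0
gcd = 1, so the inverse exists. Back-substitute:
1 = 5 − 2·2
1 = −2·22 + 9·5
1 = 9·71 − 29·22
1 = −29·164 + 67·71
1 = 67·399 − 163·164
1 = −163·2957 + 1208·399
1 = 1208·3356 − 1371·2957
Thus 2957·(-1371) ≡ 1 (mod 3356); reducing, -1371 mod 3356 = 1985.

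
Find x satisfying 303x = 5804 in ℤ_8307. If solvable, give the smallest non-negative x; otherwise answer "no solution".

gcd(303, 8307):
8307 = 27*303 + 126
303 = 2*126 + 51
126 = 2*51 + 24
51 = 2*24 + 3
24 = 8*3 + 0
gcd = 3, but 3 ∤ 5804, so the congruence has no solution.

no solution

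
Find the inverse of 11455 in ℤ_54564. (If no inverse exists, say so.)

10627

gcd(54564, 11455) by repeated division:
54564 = 4*11455 + 8744
11455 = 1*8744 + 2711
8744 = 3*2711 + 611
2711 = 4*611 + 267
611 = 2*267 + 77
267 = 3*77 + 36
77 = 2*36 + 5
36 = 7*5 + 1
5 = 5*1 + 0
The gcd is 1. Working backward:
1 = 36 − 7·5
1 = −7·77 + 15·36
1 = 15·267 − 52·77
1 = −52·611 + 119·267
1 = 119·2711 − 528·611
1 = −528·8744 + 1703·2711
1 = 1703·11455 − 2231·8744
1 = −2231·54564 + 10627·11455
So 11455·10627 ≡ 1 (mod 54564).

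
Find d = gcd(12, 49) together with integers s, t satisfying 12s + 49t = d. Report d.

Apply Euclid's algorithm to 49 and 12:
49 = 4*12 + 1
12 = 12*1 + 0
gcd(12, 49) = 1.
Working backward:
1 = 49 − 4·12
So 1 = (1)·49 + (-4)·12.

1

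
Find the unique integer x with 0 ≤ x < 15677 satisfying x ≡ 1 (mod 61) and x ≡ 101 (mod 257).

Write x = 1 + 61·k. Then 61·k ≡ 101 − 1 ≡ 100 (mod 257).
Need 61⁻¹ mod 257. Extended Euclid on (257, 61):
257 = 4*61 + 13
61 = 4*13 + 9
13 = 1*9 + 4
9 = 2*4 + 1
4 = 4*1 + 0
Back-substitute:
1 = 9 − 2·4
1 = −2·13 + 3·9
1 = 3·61 − 14·13
1 = −14·257 + 59·61
61⁻¹ ≡ 59 (mod 257), so k ≡ 59·100 ≡ 246 (mod 257).
x = 1 + 61·246 = 15007.

15007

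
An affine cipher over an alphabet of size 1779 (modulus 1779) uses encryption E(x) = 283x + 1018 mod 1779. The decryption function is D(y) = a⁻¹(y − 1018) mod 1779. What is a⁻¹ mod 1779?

1735

Extended Euclidean algorithm:
1779 = 6×283 + 81
283 = 3×81 + 40
81 = 2×40 + 1
40 = 40×1 + 0
gcd = 1, so the inverse exists. Back-substitute:
1 = 81 − 2·40
1 = −2·283 + 7·81
1 = 7·1779 − 44·283
Thus 283·(-44) ≡ 1 (mod 1779); reducing, -44 mod 1779 = 1735.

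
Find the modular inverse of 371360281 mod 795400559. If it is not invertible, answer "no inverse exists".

26236911

gcd(795400559, 371360281) by repeated division:
795400559 = 2*371360281 + 52679997
371360281 = 7*52679997 + 2600302
52679997 = 20*2600302 + 673957
2600302 = 3*673957 + 578431
673957 = 1*578431 + 95526
578431 = 6*95526 + 5275
95526 = 18*5275 + 576
5275 = 9*576 + 91
576 = 6*91 + 30
91 = 3*30 + 1
30 = 30*1 + 0
gcd = 1, so the inverse exists. Back-substitute:
1 = 91 − 3·30
1 = −3·576 + 19·91
1 = 19·5275 − 174·576
1 = −174·95526 + 3151·5275
1 = 3151·578431 − 19080·95526
1 = −19080·673957 + 22231·578431
1 = 22231·2600302 − 85773·673957
1 = −85773·52679997 + 1737691·2600302
1 = 1737691·371360281 − 12249610·52679997
1 = −12249610·795400559 + 26236911·371360281
So 371360281·26236911 ≡ 1 (mod 795400559).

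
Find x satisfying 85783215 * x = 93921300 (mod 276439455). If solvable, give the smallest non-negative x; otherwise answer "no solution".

3947997

First find gcd(85783215, 276439455):
276439455 = 3×85783215 + 19089810
85783215 = 4×19089810 + 9423975
19089810 = 2×9423975 + 241860
9423975 = 38×241860 + 233295
241860 = 1×233295 + 8565
233295 = 27×8565 + 2040
8565 = 4×2040 + 405
2040 = 5×405 + 15
405 = 27×15 + 0
gcd = 15 and 15 | 93921300, so solutions exist. Divide through by 15: 5718881x ≡ 6261420 (mod 18429297).
Now find 5718881⁻¹ mod 18429297:
18429297 = 3×5718881 + 1272654
5718881 = 4×1272654 + 628265
1272654 = 2×628265 + 16124
628265 = 38×16124 + 15553
16124 = 1×15553 + 571
15553 = 27×571 + 136
571 = 4×136 + 27
136 = 5×27 + 1
27 = 27×1 + 0
Back-substitute:
1 = 136 − 5·27
1 = −5·571 + 21·136
1 = 21·15553 − 572·571
1 = −572·16124 + 593·15553
1 = 593·628265 − 23106·16124
1 = −23106·1272654 + 46805·628265
1 = 46805·5718881 − 210326·1272654
1 = −210326·18429297 + 677783·5718881
So 5718881⁻¹ ≡ 677783 (mod 18429297).
Then x ≡ 677783·6261420 ≡ 3947997 (mod 18429297); the smallest non-negative solution is x = 3947997.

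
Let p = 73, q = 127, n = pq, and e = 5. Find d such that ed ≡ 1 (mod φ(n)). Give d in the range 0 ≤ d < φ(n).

3629

φ(n) = (p−1)(q−1) = 72·126 = 9072.
Need d with 5·d ≡ 1 (mod 9072). Apply the extended Euclidean algorithm:
9072 = 1814×5 + 2
5 = 2×2 + 1
2 = 2×1 + 0
Back-substitute:
1 = 5 − 2·2
1 = −2·9072 + 3629·5
So 5·3629 ≡ 1 (mod 9072), hence d = 3629.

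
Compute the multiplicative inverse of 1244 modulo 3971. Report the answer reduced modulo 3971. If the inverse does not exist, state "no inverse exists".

3323

Extended Euclidean algorithm:
3971 = 3×1244 + 239
1244 = 5×239 + 49
239 = 4×49 + 43
49 = 1×43 + 6
43 = 7×6 + 1
6 = 6×1 + 0
gcd = 1, so the inverse exists. Back-substitute:
1 = 43 − 7·6
1 = −7·49 + 8·43
1 = 8·239 − 39·49
1 = −39·1244 + 203·239
1 = 203·3971 − 648·1244
Thus 1244·(-648) ≡ 1 (mod 3971); reducing, -648 mod 3971 = 3323.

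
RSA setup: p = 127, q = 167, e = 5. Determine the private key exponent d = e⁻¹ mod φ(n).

16733

φ(n) = (p−1)(q−1) = 126·166 = 20916.
Need d with 5·d ≡ 1 (mod 20916). Apply the extended Euclidean algorithm:
20916 = 4183×5 + 1
5 = 5×1 + 0
Back-substitute:
1 = 20916 − 4183·5
So 5·(-4183) ≡ 1 (mod 20916), hence d ≡ -4183 ≡ 16733 (mod 20916).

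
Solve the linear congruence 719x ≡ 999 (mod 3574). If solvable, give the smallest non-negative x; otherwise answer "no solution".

First find gcd(719, 3574):
3574 = 4·719 + 698
719 = 1·698 + 21
698 = 33·21 + 5
21 = 4·5 + 1
5 = 5·1 + 0
gcd = 1, so a unique solution mod 3574 exists.
Back-substitute for the Bézout coefficients:
1 = 21 − 4·5
1 = −4·698 + 133·21
1 = 133·719 − 137·698
1 = −137·3574 + 681·719
So 719·(681) ≡ 1 (mod 3574), giving 719⁻¹ ≡ 681.
x ≡ 719⁻¹·999 ≡ 681·999 ≡ 1259 (mod 3574).

1259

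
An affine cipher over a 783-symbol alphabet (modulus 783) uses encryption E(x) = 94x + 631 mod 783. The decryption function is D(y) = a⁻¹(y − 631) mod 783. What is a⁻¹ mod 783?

gcd(783, 94) by repeated division:
783 = 8·94 + 31
94 = 3·31 + 1
31 = 31·1 + 0
gcd = 1, so the inverse exists. Back-substitute:
1 = 94 − 3·31
1 = −3·783 + 25·94
So 94·25 ≡ 1 (mod 783).

25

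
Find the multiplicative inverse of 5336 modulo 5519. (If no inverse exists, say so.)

gcd(5519, 5336) by repeated division:
5519 = 1*5336 + 183
5336 = 29*183 + 29
183 = 6*29 + 9
29 = 3*9 + 2
9 = 4*2 + 1
2 = 2*1 + 0
The gcd is 1. Working backward:
1 = 9 − 4·2
1 = −4·29 + 13·9
1 = 13·183 − 82·29
1 = −82·5336 + 2391·183
1 = 2391·5519 − 2473·5336
So 5336·(-2473) ≡ 1 (mod 5519), and -2473 ≡ 3046 (mod 5519).

3046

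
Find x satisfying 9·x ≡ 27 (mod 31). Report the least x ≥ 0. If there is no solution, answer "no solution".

First find gcd(9, 31):
31 = 3·9 + 4
9 = 2·4 + 1
4 = 4·1 + 0
gcd = 1, so a unique solution mod 31 exists.
Back-substitute for the Bézout coefficients:
1 = 9 − 2·4
1 = −2·31 + 7·9
So 9·(7) ≡ 1 (mod 31), giving 9⁻¹ ≡ 7.
x ≡ 9⁻¹·27 ≡ 7·27 ≡ 3 (mod 31).

3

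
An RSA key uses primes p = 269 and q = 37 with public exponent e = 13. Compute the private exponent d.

φ(n) = (p−1)(q−1) = 268·36 = 9648.
Need d with 13·d ≡ 1 (mod 9648). Apply the extended Euclidean algorithm:
9648 = 742*13 + 2
13 = 6*2 + 1
2 = 2*1 + 0
Back-substitute:
1 = 13 − 6·2
1 = −6·9648 + 4453·13
So 13·4453 ≡ 1 (mod 9648), hence d = 4453.

4453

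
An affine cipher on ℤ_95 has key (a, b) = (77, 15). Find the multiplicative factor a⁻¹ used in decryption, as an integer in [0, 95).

58

Run Euclid on (95, 77):
95 = 1×77 + 18
77 = 4×18 + 5
18 = 3×5 + 3
5 = 1×3 + 2
3 = 1×2 + 1
2 = 2×1 + 0
Since gcd(77, 95) = 1, back-substitute to write 1 as a combination:
1 = 3 − 2
1 = −5 + 2·3
1 = 2·18 − 7·5
1 = −7·77 + 30·18
1 = 30·95 − 37·77
So 77·(-37) ≡ 1 (mod 95), and -37 ≡ 58 (mod 95).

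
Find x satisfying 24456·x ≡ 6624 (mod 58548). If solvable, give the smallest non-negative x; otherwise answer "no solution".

2988

First find gcd(24456, 58548):
58548 = 2*24456 + 9636
24456 = 2*9636 + 5184
9636 = 1*5184 + 4452
5184 = 1*4452 + 732
4452 = 6*732 + 60
732 = 12*60 + 12
60 = 5*12 + 0
gcd = 12 and 12 | 6624, so solutions exist. Divide through by 12: 2038x ≡ 552 (mod 4879).
Now find 2038⁻¹ mod 4879:
4879 = 2·2038 + 803
2038 = 2·803 + 432
803 = 1·432 + 371
432 = 1·371 + 61
371 = 6·61 + 5
61 = 12·5 + 1
5 = 5·1 + 0
Back-substitute:
1 = 61 − 12·5
1 = −12·371 + 73·61
1 = 73·432 − 85·371
1 = −85·803 + 158·432
1 = 158·2038 − 401·803
1 = −401·4879 + 960·2038
So 2038⁻¹ ≡ 960 (mod 4879).
Then x ≡ 960·552 ≡ 2988 (mod 4879); the smallest non-negative solution is x = 2988.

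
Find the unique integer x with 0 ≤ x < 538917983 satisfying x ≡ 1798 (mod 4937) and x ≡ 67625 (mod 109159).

Write x = 1798 + 4937·k. Then 4937·k ≡ 67625 − 1798 ≡ 65827 (mod 109159).
Need 4937⁻¹ mod 109159. Extended Euclid on (109159, 4937):
109159 = 22*4937 + 545
4937 = 9*545 + 32
545 = 17*32 + 1
32 = 32*1 + 0
Back-substitute:
1 = 545 − 17·32
1 = −17·4937 + 154·545
1 = 154·109159 − 3405·4937
4937⁻¹ ≡ 105754 (mod 109159), so k ≡ 105754·65827 ≡ 71651 (mod 109159).
x = 1798 + 4937·71651 = 353742785.

353742785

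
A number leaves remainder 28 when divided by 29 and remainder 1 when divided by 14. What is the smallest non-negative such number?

57

Write x = 28 + 29·k. Then 29·k ≡ 1 − 28 ≡ 1 (mod 14).
Need 29⁻¹ mod 14. Extended Euclid on (14, 1):
14 = 14*1 + 0
29⁻¹ ≡ 1 (mod 14), so k ≡ 1·1 ≡ 1 (mod 14).
x = 28 + 29·1 = 57.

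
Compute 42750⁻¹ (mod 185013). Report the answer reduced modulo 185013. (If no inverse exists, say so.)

Euclidean algorithm on 185013, 42750:
185013 = 4*42750 + 14013
42750 = 3*14013 + 711
14013 = 19*711 + 504
711 = 1*504 + 207
504 = 2*207 + 90
207 = 2*90 + 27
90 = 3*27 + 9
27 = 3*9 + 0
Since gcd = 9 > 1, 42750 is not a unit mod 185013.

no inverse exists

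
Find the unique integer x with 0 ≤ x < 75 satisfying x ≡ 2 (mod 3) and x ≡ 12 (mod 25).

Write x = 2 + 3·k. Then 3·k ≡ 12 − 2 ≡ 10 (mod 25).
Need 3⁻¹ mod 25. Extended Euclid on (25, 3):
25 = 8·3 + 1
3 = 3·1 + 0
Back-substitute:
1 = 25 − 8·3
3⁻¹ ≡ 17 (mod 25), so k ≡ 17·10 ≡ 20 (mod 25).
x = 2 + 3·20 = 62.

62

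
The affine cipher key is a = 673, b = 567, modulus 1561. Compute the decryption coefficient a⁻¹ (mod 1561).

1394

gcd(1561, 673) by repeated division:
1561 = 2×673 + 215
673 = 3×215 + 28
215 = 7×28 + 19
28 = 1×19 + 9
19 = 2×9 + 1
9 = 9×1 + 0
The gcd is 1. Working backward:
1 = 19 − 2·9
1 = −2·28 + 3·19
1 = 3·215 − 23·28
1 = −23·673 + 72·215
1 = 72·1561 − 167·673
Thus 673·(-167) ≡ 1 (mod 1561); reducing, -167 mod 1561 = 1394.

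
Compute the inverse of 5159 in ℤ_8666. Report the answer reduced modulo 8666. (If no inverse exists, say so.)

no inverse exists

Euclidean algorithm on 8666, 5159:
8666 = 1*5159 + 3507
5159 = 1*3507 + 1652
3507 = 2*1652 + 203
1652 = 8*203 + 28
203 = 7*28 + 7
28 = 4*7 + 0
gcd(5159, 8666) = 7 ≠ 1, so 5159 has no multiplicative inverse modulo 8666.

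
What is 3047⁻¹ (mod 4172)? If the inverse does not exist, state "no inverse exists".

2811

Run Euclid on (4172, 3047):
4172 = 1*3047 + 1125
3047 = 2*1125 + 797
1125 = 1*797 + 328
797 = 2*328 + 141
328 = 2*141 + 46
141 = 3*46 + 3
46 = 15*3 + 1
3 = 3*1 + 0
Since gcd(3047, 4172) = 1, back-substitute to write 1 as a combination:
1 = 46 − 15·3
1 = −15·141 + 46·46
1 = 46·328 − 107·141
1 = −107·797 + 260·328
1 = 260·1125 − 367·797
1 = −367·3047 + 994·1125
1 = 994·4172 − 1361·3047
Hence 3047⁻¹ ≡ -1361 ≡ 2811 (mod 4172).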